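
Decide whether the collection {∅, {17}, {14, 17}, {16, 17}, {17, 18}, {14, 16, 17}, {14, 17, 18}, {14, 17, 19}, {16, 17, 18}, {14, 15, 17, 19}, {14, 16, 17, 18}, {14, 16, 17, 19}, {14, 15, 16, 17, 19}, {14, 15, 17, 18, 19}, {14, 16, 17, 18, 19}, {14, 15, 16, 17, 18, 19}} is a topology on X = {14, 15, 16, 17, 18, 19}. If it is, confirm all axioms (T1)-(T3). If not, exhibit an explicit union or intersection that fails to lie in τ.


τ is NOT a topology on X.

Axiom (T1): ∅ ∈ τ? Yes; X ∈ τ? Yes.
Axiom (T2/T3): check pairwise unions and intersections of members of τ.
Counterexample for (T2): {17, 18} ∪ {14, 17, 19} = {14, 17, 18, 19} ∉ τ. Therefore τ is NOT a topology.


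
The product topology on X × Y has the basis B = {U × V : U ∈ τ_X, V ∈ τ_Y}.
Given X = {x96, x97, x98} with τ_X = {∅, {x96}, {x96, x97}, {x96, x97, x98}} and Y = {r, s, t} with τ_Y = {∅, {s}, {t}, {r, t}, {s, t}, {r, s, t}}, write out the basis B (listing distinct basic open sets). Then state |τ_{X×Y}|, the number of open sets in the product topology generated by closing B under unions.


Basis B = {∅ × ∅, {x96} × {s}, {x96} × {t}, {x96} × {r, t}, {x96} × {s, t}, {x96, x97} × {s}, {x96, x97} × {t}, {x96} × {r, s, t}, {x96, x97, x98} × {s}, {x96, x97, x98} × {t}, {x96, x97} × {r, t}, {x96, x97} × {s, t}, {x96, x97} × {r, s, t}, {x96, x97, x98} × {r, t}, {x96, x97, x98} × {s, t}, {x96, x97, x98} × {r, s, t}}; |τ_{X×Y}| = 40.

Enumerate products U × V with U ∈ τ_X, V ∈ τ_Y (deduplicated):
  ∅ × ∅ = {} (∅)
  {x96} × {s} = {(x96,s)}
  {x96} × {t} = {(x96,t)}
  {x96} × {r, t} = {(x96,r), (x96,t)}
  {x96} × {s, t} = {(x96,s), (x96,t)}
  {x96, x97} × {s} = {(x96,s), (x97,s)}
  {x96, x97} × {t} = {(x96,t), (x97,t)}
  {x96} × {r, s, t} = {(x96,r), (x96,s), (x96,t)}
  {x96, x97, x98} × {s} = {(x96,s), (x97,s), (x98,s)}
  {x96, x97, x98} × {t} = {(x96,t), (x97,t), (x98,t)}
  {x96, x97} × {r, t} = {(x96,r), (x96,t), (x97,r), (x97,t)}
  {x96, x97} × {s, t} = {(x96,s), (x96,t), (x97,s), (x97,t)}
  {x96, x97} × {r, s, t} = {(x96,r), (x96,s), (x96,t), (x97,r), (x97,s), (x97,t)}
  {x96, x97, x98} × {r, t} = {(x96,r), (x96,t), (x97,r), (x97,t), (x98,r), (x98,t)}
  {x96, x97, x98} × {s, t} = {(x96,s), (x96,t), (x97,s), (x97,t), (x98,s), (x98,t)}
  {x96, x97, x98} × {r, s, t} = {(x96,r), (x96,s), (x96,t), (x97,r), (x97,s), (x97,t), (x98,r), (x98,s), (x98,t)}
These 16 distinct sets form the basis B.
Close under arbitrary unions to get τ_{X×Y}; counting gives |τ_{X×Y}| = 40.


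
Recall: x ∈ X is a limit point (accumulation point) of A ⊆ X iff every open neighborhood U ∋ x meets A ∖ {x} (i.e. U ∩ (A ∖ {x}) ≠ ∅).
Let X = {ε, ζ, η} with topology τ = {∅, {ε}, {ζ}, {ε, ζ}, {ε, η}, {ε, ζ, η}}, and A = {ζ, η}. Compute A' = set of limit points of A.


A' = ∅

For each x ∈ X, list the open sets U ∈ τ with x ∈ U, then check whether U ∩ (A ∖ {x}) ≠ ∅ for every such U.
  x = ε: open {ε} ∋ x has {ε} ∩ (A ∖ {ε}) = ∅, so x is NOT a limit point.
  x = ζ: open {ζ} ∋ x has {ζ} ∩ (A ∖ {ζ}) = ∅, so x is NOT a limit point.
  x = η: open {ε, η} ∋ x has {ε, η} ∩ (A ∖ {η}) = ∅, so x is NOT a limit point.
Collecting: A' = ∅.


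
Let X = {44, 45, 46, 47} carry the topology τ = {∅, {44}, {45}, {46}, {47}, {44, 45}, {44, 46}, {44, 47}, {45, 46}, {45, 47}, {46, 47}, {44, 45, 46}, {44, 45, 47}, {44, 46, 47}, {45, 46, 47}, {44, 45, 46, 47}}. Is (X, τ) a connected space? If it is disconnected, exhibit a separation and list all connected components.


(X, τ) is disconnected; components = [{44}, {45}, {46}, {47}].

Find clopen sets (U ∈ τ with X ∖ U ∈ τ):
  U = ∅, X ∖ U = {44, 45, 46, 47} — both open, so U is clopen.
  U = {44}, X ∖ U = {45, 46, 47} — both open, so U is clopen.
  U = {45}, X ∖ U = {44, 46, 47} — both open, so U is clopen.
  U = {46}, X ∖ U = {44, 45, 47} — both open, so U is clopen.
  U = {47}, X ∖ U = {44, 45, 46} — both open, so U is clopen.
  U = {44, 45}, X ∖ U = {46, 47} — both open, so U is clopen.
  U = {44, 46}, X ∖ U = {45, 47} — both open, so U is clopen.
  U = {44, 47}, X ∖ U = {45, 46} — both open, so U is clopen.
  U = {45, 46}, X ∖ U = {44, 47} — both open, so U is clopen.
  U = {45, 47}, X ∖ U = {44, 46} — both open, so U is clopen.
  U = {46, 47}, X ∖ U = {44, 45} — both open, so U is clopen.
  U = {44, 45, 46}, X ∖ U = {47} — both open, so U is clopen.
  U = {44, 45, 47}, X ∖ U = {46} — both open, so U is clopen.
  U = {44, 46, 47}, X ∖ U = {45} — both open, so U is clopen.
  U = {45, 46, 47}, X ∖ U = {44} — both open, so U is clopen.
  U = {44, 45, 46, 47}, X ∖ U = ∅ — both open, so U is clopen.
Nontrivial clopen(s) exist: e.g. {46, 47}. So (X, τ) is disconnected.
Compute connected components by grouping points that agree on all clopens:
  component: {44}
  component: {45}
  component: {46}
  component: {47}


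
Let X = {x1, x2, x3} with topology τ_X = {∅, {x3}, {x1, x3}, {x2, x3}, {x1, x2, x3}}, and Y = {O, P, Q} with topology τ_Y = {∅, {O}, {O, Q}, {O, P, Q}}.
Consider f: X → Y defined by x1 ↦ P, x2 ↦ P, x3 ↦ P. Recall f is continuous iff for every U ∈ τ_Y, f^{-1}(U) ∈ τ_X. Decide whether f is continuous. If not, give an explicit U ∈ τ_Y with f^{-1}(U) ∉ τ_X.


f IS continuous.

Compute f^{-1}(U) for each U ∈ τ_Y:
  U = ∅: f^{-1}(U) = ∅ ∈ τ_X ✓.
  U = {O}: f^{-1}(U) = ∅ ∈ τ_X ✓.
  U = {O, Q}: f^{-1}(U) = ∅ ∈ τ_X ✓.
  U = {O, P, Q}: f^{-1}(U) = {x1, x2, x3} ∈ τ_X ✓.
Every preimage lies in τ_X, so f IS continuous.


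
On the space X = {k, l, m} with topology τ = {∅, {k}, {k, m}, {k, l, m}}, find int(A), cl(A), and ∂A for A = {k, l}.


int(A) = {k}, cl(A) = {k, l, m}, ∂A = {l, m}.

Closed sets in (X, τ) are complements of opens:
  closed(X, τ) = {∅, {l}, {l, m}, {k, l, m}}.
int(A) = ⋃ {U ∈ τ : U ⊆ A}. Opens contained in A: ∅, {k}.
Taking the union of these: int(A) = {k}.
cl(A) = ⋂ {C closed : A ⊆ C}. Closed sets containing A: {k, l, m}.
Intersecting these: cl(A) = {k, l, m}.
∂A = cl(A) ∖ int(A) = {k, l, m} ∖ {k} = {l, m}.


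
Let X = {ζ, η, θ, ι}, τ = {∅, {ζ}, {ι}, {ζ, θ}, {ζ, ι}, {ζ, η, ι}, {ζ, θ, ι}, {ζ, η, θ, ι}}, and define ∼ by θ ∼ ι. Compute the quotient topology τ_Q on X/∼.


X/∼ = {[ζ], [η], [θ=ι]}; |τ_Q| = 4.

Equivalence classes: [ζ], [η], [θ=ι].
Quotient map π: X → X/∼ sends ζ ↦ [ζ], η ↦ [η], θ ↦ [θ=ι], ι ↦ [θ=ι].
For each subset V ⊆ X/∼, compute π^{-1}(V) ⊆ X and check whether π^{-1}(V) ∈ τ. V is open in τ_Q iff π^{-1}(V) ∈ τ.
  V = {}: π^{-1}(V) = ∅ ∈ τ ✓.
  V = {[ζ]}: π^{-1}(V) = {ζ} ∈ τ ✓.
  V = {[η]}: π^{-1}(V) = {η} ∉ τ ✗.
  V = {[ζ], [η]}: π^{-1}(V) = {ζ, η} ∉ τ ✗.
  V = {[θ=ι]}: π^{-1}(V) = {θ, ι} ∉ τ ✗.
  V = {[ζ], [θ=ι]}: π^{-1}(V) = {ζ, θ, ι} ∈ τ ✓.
  V = {[η], [θ=ι]}: π^{-1}(V) = {η, θ, ι} ∉ τ ✗.
  V = {[ζ], [η], [θ=ι]}: π^{-1}(V) = {ζ, η, θ, ι} ∈ τ ✓.
Open sets in the quotient: τ_Q = {{}, {[ζ]}, {[ζ], [θ=ι]}, {[ζ], [η], [θ=ι]}} (4 elements).


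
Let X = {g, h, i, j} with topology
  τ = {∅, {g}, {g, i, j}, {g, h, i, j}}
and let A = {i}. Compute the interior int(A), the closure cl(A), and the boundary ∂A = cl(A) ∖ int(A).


int(A) = ∅, cl(A) = {h, i, j}, ∂A = {h, i, j}.

Closed sets in (X, τ) are complements of opens:
  closed(X, τ) = {∅, {h}, {h, i, j}, {g, h, i, j}}.
int(A) = ⋃ {U ∈ τ : U ⊆ A}. Opens contained in A: ∅.
Taking the union of these: int(A) = ∅.
cl(A) = ⋂ {C closed : A ⊆ C}. Closed sets containing A: {h, i, j}, {g, h, i, j}.
Intersecting these: cl(A) = {h, i, j}.
∂A = cl(A) ∖ int(A) = {h, i, j} ∖ ∅ = {h, i, j}.


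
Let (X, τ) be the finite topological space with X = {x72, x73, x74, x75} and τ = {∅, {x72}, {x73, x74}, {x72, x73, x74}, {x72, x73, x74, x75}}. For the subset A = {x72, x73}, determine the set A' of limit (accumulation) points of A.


A' = {x74, x75}

For each x ∈ X, list the open sets U ∈ τ with x ∈ U, then check whether U ∩ (A ∖ {x}) ≠ ∅ for every such U.
  x = x72: open {x72} ∋ x has {x72} ∩ (A ∖ {x72}) = ∅, so x is NOT a limit point.
  x = x73: open {x73, x74} ∋ x has {x73, x74} ∩ (A ∖ {x73}) = ∅, so x is NOT a limit point.
  x = x74: opens ∋ x are {x73, x74}, {x72, x73, x74}, {x72, x73, x74, x75}; each meets A ∖ {x74}, so x IS a limit point.
  x = x75: opens ∋ x are {x72, x73, x74, x75}; each meets A ∖ {x75}, so x IS a limit point.
Collecting: A' = {x74, x75}.


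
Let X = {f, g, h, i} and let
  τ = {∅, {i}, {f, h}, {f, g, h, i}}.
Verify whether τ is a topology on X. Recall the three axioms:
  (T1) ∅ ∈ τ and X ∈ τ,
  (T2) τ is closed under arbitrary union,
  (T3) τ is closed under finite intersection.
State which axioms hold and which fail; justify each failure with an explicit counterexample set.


τ is NOT a topology on X.

Axiom (T1): ∅ ∈ τ? Yes; X ∈ τ? Yes.
Axiom (T2/T3): check pairwise unions and intersections of members of τ.
Counterexample for (T2): {i} ∪ {f, h} = {f, h, i} ∉ τ. Therefore τ is NOT a topology.


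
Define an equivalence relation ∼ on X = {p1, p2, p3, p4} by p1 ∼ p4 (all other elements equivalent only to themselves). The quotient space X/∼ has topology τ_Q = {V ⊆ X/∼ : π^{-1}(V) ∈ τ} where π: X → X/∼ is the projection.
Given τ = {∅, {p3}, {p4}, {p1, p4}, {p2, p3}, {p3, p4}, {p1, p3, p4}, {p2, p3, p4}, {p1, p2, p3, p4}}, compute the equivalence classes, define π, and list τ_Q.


X/∼ = {[p1=p4], [p2], [p3]}; |τ_Q| = 6.

Equivalence classes: [p1=p4], [p2], [p3].
Quotient map π: X → X/∼ sends p1 ↦ [p1=p4], p2 ↦ [p2], p3 ↦ [p3], p4 ↦ [p1=p4].
For each subset V ⊆ X/∼, compute π^{-1}(V) ⊆ X and check whether π^{-1}(V) ∈ τ. V is open in τ_Q iff π^{-1}(V) ∈ τ.
  V = {}: π^{-1}(V) = ∅ ∈ τ ✓.
  V = {[p1=p4]}: π^{-1}(V) = {p1, p4} ∈ τ ✓.
  V = {[p2]}: π^{-1}(V) = {p2} ∉ τ ✗.
  V = {[p1=p4], [p2]}: π^{-1}(V) = {p1, p2, p4} ∉ τ ✗.
  V = {[p3]}: π^{-1}(V) = {p3} ∈ τ ✓.
  V = {[p1=p4], [p3]}: π^{-1}(V) = {p1, p3, p4} ∈ τ ✓.
  V = {[p2], [p3]}: π^{-1}(V) = {p2, p3} ∈ τ ✓.
  V = {[p1=p4], [p2], [p3]}: π^{-1}(V) = {p1, p2, p3, p4} ∈ τ ✓.
Open sets in the quotient: τ_Q = {{}, {[p1=p4]}, {[p3]}, {[p1=p4], [p3]}, {[p2], [p3]}, {[p1=p4], [p2], [p3]}} (6 elements).


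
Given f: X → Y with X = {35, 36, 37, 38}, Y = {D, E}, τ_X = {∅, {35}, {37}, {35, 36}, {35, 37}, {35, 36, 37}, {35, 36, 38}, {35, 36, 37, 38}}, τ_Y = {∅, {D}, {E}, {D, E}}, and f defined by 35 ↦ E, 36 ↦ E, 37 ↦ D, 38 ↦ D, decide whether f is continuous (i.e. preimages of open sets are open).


f is NOT continuous.

Compute f^{-1}(U) for each U ∈ τ_Y:
  U = ∅: f^{-1}(U) = ∅ ∈ τ_X ✓.
  U = {D}: f^{-1}(U) = {37, 38} ∉ τ_X ✗.
  U = {E}: f^{-1}(U) = {35, 36} ∈ τ_X ✓.
  U = {D, E}: f^{-1}(U) = {35, 36, 37, 38} ∈ τ_X ✓.
Found U = {D} with f^{-1}(U) = {37, 38} not in τ_X. Therefore f is NOT continuous.


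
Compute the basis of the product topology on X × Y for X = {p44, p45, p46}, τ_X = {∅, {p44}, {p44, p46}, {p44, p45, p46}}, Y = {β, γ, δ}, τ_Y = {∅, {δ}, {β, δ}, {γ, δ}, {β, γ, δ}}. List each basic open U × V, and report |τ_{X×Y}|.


Basis B = {∅ × ∅, {p44} × {δ}, {p44} × {β, δ}, {p44} × {γ, δ}, {p44, p46} × {δ}, {p44} × {β, γ, δ}, {p44, p45, p46} × {δ}, {p44, p46} × {β, δ}, {p44, p46} × {γ, δ}, {p44, p46} × {β, γ, δ}, {p44, p45, p46} × {β, δ}, {p44, p45, p46} × {γ, δ}, {p44, p45, p46} × {β, γ, δ}}; |τ_{X×Y}| = 30.

Enumerate products U × V with U ∈ τ_X, V ∈ τ_Y (deduplicated):
  ∅ × ∅ = {} (∅)
  {p44} × {δ} = {(p44,δ)}
  {p44} × {β, δ} = {(p44,β), (p44,δ)}
  {p44} × {γ, δ} = {(p44,γ), (p44,δ)}
  {p44, p46} × {δ} = {(p44,δ), (p46,δ)}
  {p44} × {β, γ, δ} = {(p44,β), (p44,γ), (p44,δ)}
  {p44, p45, p46} × {δ} = {(p44,δ), (p45,δ), (p46,δ)}
  {p44, p46} × {β, δ} = {(p44,β), (p44,δ), (p46,β), (p46,δ)}
  {p44, p46} × {γ, δ} = {(p44,γ), (p44,δ), (p46,γ), (p46,δ)}
  {p44, p46} × {β, γ, δ} = {(p44,β), (p44,γ), (p44,δ), (p46,β), (p46,γ), (p46,δ)}
  {p44, p45, p46} × {β, δ} = {(p44,β), (p44,δ), (p45,β), (p45,δ), (p46,β), (p46,δ)}
  {p44, p45, p46} × {γ, δ} = {(p44,γ), (p44,δ), (p45,γ), (p45,δ), (p46,γ), (p46,δ)}
  {p44, p45, p46} × {β, γ, δ} = {(p44,β), (p44,γ), (p44,δ), (p45,β), (p45,γ), (p45,δ), (p46,β), (p46,γ), (p46,δ)}
These 13 distinct sets form the basis B.
Close under arbitrary unions to get τ_{X×Y}; counting gives |τ_{X×Y}| = 30.


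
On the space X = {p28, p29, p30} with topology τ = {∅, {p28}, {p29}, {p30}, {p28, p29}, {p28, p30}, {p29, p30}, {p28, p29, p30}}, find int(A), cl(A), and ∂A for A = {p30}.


int(A) = {p30}, cl(A) = {p30}, ∂A = ∅.

Closed sets in (X, τ) are complements of opens:
  closed(X, τ) = {∅, {p28}, {p29}, {p30}, {p28, p29}, {p28, p30}, {p29, p30}, {p28, p29, p30}}.
int(A) = ⋃ {U ∈ τ : U ⊆ A}. Opens contained in A: ∅, {p30}.
Taking the union of these: int(A) = {p30}.
cl(A) = ⋂ {C closed : A ⊆ C}. Closed sets containing A: {p30}, {p28, p30}, {p29, p30}, {p28, p29, p30}.
Intersecting these: cl(A) = {p30}.
∂A = cl(A) ∖ int(A) = {p30} ∖ {p30} = ∅.


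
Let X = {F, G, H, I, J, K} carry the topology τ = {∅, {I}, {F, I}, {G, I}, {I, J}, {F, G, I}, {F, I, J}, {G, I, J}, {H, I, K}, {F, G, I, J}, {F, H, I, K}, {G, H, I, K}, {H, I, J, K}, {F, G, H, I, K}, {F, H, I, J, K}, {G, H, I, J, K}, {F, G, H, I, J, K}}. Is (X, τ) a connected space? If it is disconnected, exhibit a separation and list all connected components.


(X, τ) is connected.

Find clopen sets (U ∈ τ with X ∖ U ∈ τ):
  U = ∅, X ∖ U = {F, G, H, I, J, K} — both open, so U is clopen.
  U = {F, G, H, I, J, K}, X ∖ U = ∅ — both open, so U is clopen.
Only trivial clopens (∅ and X) exist, so (X, τ) is connected.
Compute connected components by grouping points that agree on all clopens:
  component: {F, G, H, I, J, K}


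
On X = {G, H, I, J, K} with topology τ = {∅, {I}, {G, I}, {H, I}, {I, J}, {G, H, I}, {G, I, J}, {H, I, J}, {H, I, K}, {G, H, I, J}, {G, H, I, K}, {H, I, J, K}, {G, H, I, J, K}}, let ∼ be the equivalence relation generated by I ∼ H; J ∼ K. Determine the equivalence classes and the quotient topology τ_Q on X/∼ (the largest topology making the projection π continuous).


X/∼ = {[G], [H=I], [J=K]}; |τ_Q| = 5.

Equivalence classes: [G], [H=I], [J=K].
Quotient map π: X → X/∼ sends G ↦ [G], H ↦ [H=I], I ↦ [H=I], J ↦ [J=K], K ↦ [J=K].
For each subset V ⊆ X/∼, compute π^{-1}(V) ⊆ X and check whether π^{-1}(V) ∈ τ. V is open in τ_Q iff π^{-1}(V) ∈ τ.
  V = {}: π^{-1}(V) = ∅ ∈ τ ✓.
  V = {[G]}: π^{-1}(V) = {G} ∉ τ ✗.
  V = {[H=I]}: π^{-1}(V) = {H, I} ∈ τ ✓.
  V = {[G], [H=I]}: π^{-1}(V) = {G, H, I} ∈ τ ✓.
  V = {[J=K]}: π^{-1}(V) = {J, K} ∉ τ ✗.
  V = {[G], [J=K]}: π^{-1}(V) = {G, J, K} ∉ τ ✗.
  V = {[H=I], [J=K]}: π^{-1}(V) = {H, I, J, K} ∈ τ ✓.
  V = {[G], [H=I], [J=K]}: π^{-1}(V) = {G, H, I, J, K} ∈ τ ✓.
Open sets in the quotient: τ_Q = {{}, {[H=I]}, {[G], [H=I]}, {[H=I], [J=K]}, {[G], [H=I], [J=K]}} (5 elements).


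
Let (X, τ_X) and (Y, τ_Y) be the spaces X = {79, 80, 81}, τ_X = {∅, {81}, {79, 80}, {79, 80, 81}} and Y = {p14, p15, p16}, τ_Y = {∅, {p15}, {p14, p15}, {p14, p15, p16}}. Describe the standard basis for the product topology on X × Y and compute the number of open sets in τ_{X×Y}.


Basis B = {∅ × ∅, {81} × {p15}, {79, 80} × {p15}, {81} × {p14, p15}, {79, 80, 81} × {p15}, {81} × {p14, p15, p16}, {79, 80} × {p14, p15}, {79, 80} × {p14, p15, p16}, {79, 80, 81} × {p14, p15}, {79, 80, 81} × {p14, p15, p16}}; |τ_{X×Y}| = 16.

Enumerate products U × V with U ∈ τ_X, V ∈ τ_Y (deduplicated):
  ∅ × ∅ = {} (∅)
  {81} × {p15} = {(81,p15)}
  {79, 80} × {p15} = {(79,p15), (80,p15)}
  {81} × {p14, p15} = {(81,p14), (81,p15)}
  {79, 80, 81} × {p15} = {(79,p15), (80,p15), (81,p15)}
  {81} × {p14, p15, p16} = {(81,p14), (81,p15), (81,p16)}
  {79, 80} × {p14, p15} = {(79,p14), (79,p15), (80,p14), (80,p15)}
  {79, 80} × {p14, p15, p16} = {(79,p14), (79,p15), (79,p16), (80,p14), (80,p15), (80,p16)}
  {79, 80, 81} × {p14, p15} = {(79,p14), (79,p15), (80,p14), (80,p15), (81,p14), (81,p15)}
  {79, 80, 81} × {p14, p15, p16} = {(79,p14), (79,p15), (79,p16), (80,p14), (80,p15), (80,p16), (81,p14), (81,p15), (81,p16)}
These 10 distinct sets form the basis B.
Close under arbitrary unions to get τ_{X×Y}; counting gives |τ_{X×Y}| = 16.


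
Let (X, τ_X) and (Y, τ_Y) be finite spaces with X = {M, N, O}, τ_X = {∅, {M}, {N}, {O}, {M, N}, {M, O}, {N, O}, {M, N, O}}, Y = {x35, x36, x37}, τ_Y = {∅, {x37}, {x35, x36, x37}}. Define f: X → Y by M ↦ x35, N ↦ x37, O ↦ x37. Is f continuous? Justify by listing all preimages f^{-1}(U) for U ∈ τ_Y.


f IS continuous.

Compute f^{-1}(U) for each U ∈ τ_Y:
  U = ∅: f^{-1}(U) = ∅ ∈ τ_X ✓.
  U = {x37}: f^{-1}(U) = {N, O} ∈ τ_X ✓.
  U = {x35, x36, x37}: f^{-1}(U) = {M, N, O} ∈ τ_X ✓.
Every preimage lies in τ_X, so f IS continuous.


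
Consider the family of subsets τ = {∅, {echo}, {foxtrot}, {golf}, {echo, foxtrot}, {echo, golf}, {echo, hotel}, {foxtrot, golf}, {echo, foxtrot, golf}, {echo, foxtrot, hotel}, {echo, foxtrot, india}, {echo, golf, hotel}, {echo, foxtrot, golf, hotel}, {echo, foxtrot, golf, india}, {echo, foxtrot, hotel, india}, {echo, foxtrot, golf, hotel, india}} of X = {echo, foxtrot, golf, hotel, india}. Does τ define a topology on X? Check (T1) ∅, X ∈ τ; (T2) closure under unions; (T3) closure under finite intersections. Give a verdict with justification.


τ IS a topology on X.

Axiom (T1): ∅ ∈ τ? Yes; X ∈ τ? Yes.
Axiom (T2/T3): check pairwise unions and intersections of members of τ.
All pairwise intersections and unions checked — each lies in τ. Therefore τ satisfies (T1), (T2), (T3): it IS a topology on X.


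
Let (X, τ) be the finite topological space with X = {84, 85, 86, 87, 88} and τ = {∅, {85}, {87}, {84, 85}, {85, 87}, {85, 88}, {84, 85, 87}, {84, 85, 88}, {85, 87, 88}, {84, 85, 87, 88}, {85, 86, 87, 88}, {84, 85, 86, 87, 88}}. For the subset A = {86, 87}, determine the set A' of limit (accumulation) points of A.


A' = {86}

For each x ∈ X, list the open sets U ∈ τ with x ∈ U, then check whether U ∩ (A ∖ {x}) ≠ ∅ for every such U.
  x = 84: open {84, 85} ∋ x has {84, 85} ∩ (A ∖ {84}) = ∅, so x is NOT a limit point.
  x = 85: open {85} ∋ x has {85} ∩ (A ∖ {85}) = ∅, so x is NOT a limit point.
  x = 86: opens ∋ x are {85, 86, 87, 88}, {84, 85, 86, 87, 88}; each meets A ∖ {86}, so x IS a limit point.
  x = 87: open {87} ∋ x has {87} ∩ (A ∖ {87}) = ∅, so x is NOT a limit point.
  x = 88: open {85, 88} ∋ x has {85, 88} ∩ (A ∖ {88}) = ∅, so x is NOT a limit point.
Collecting: A' = {86}.


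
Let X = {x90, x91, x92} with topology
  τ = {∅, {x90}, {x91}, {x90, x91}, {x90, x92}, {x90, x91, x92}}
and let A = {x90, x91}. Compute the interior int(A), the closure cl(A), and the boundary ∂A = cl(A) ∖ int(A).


int(A) = {x90, x91}, cl(A) = {x90, x91, x92}, ∂A = {x92}.

Closed sets in (X, τ) are complements of opens:
  closed(X, τ) = {∅, {x91}, {x92}, {x90, x92}, {x91, x92}, {x90, x91, x92}}.
int(A) = ⋃ {U ∈ τ : U ⊆ A}. Opens contained in A: ∅, {x90}, {x91}, {x90, x91}.
Taking the union of these: int(A) = {x90, x91}.
cl(A) = ⋂ {C closed : A ⊆ C}. Closed sets containing A: {x90, x91, x92}.
Intersecting these: cl(A) = {x90, x91, x92}.
∂A = cl(A) ∖ int(A) = {x90, x91, x92} ∖ {x90, x91} = {x92}.


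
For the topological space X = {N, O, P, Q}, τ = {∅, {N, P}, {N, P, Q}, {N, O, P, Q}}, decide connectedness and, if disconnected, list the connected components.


(X, τ) is connected.

Find clopen sets (U ∈ τ with X ∖ U ∈ τ):
  U = ∅, X ∖ U = {N, O, P, Q} — both open, so U is clopen.
  U = {N, O, P, Q}, X ∖ U = ∅ — both open, so U is clopen.
Only trivial clopens (∅ and X) exist, so (X, τ) is connected.
Compute connected components by grouping points that agree on all clopens:
  component: {N, O, P, Q}


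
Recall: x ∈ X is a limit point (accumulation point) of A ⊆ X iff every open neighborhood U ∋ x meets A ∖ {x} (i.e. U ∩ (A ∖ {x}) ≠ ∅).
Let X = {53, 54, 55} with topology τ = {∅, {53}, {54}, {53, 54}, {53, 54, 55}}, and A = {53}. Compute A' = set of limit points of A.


A' = {55}

For each x ∈ X, list the open sets U ∈ τ with x ∈ U, then check whether U ∩ (A ∖ {x}) ≠ ∅ for every such U.
  x = 53: open {53} ∋ x has {53} ∩ (A ∖ {53}) = ∅, so x is NOT a limit point.
  x = 54: open {54} ∋ x has {54} ∩ (A ∖ {54}) = ∅, so x is NOT a limit point.
  x = 55: opens ∋ x are {53, 54, 55}; each meets A ∖ {55}, so x IS a limit point.
Collecting: A' = {55}.


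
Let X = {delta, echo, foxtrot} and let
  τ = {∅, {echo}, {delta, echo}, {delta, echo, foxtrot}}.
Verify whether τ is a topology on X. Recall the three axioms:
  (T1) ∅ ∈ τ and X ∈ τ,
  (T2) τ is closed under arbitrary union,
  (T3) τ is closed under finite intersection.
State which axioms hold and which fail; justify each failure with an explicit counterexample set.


τ IS a topology on X.

Axiom (T1): ∅ ∈ τ? Yes; X ∈ τ? Yes.
Axiom (T2/T3): check pairwise unions and intersections of members of τ.
All pairwise intersections and unions checked — each lies in τ. Therefore τ satisfies (T1), (T2), (T3): it IS a topology on X.


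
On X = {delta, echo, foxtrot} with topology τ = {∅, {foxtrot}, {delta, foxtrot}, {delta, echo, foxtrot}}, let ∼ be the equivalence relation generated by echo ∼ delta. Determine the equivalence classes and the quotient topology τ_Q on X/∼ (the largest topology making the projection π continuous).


X/∼ = {[delta=echo], [foxtrot]}; |τ_Q| = 3.

Equivalence classes: [delta=echo], [foxtrot].
Quotient map π: X → X/∼ sends delta ↦ [delta=echo], echo ↦ [delta=echo], foxtrot ↦ [foxtrot].
For each subset V ⊆ X/∼, compute π^{-1}(V) ⊆ X and check whether π^{-1}(V) ∈ τ. V is open in τ_Q iff π^{-1}(V) ∈ τ.
  V = {}: π^{-1}(V) = ∅ ∈ τ ✓.
  V = {[delta=echo]}: π^{-1}(V) = {delta, echo} ∉ τ ✗.
  V = {[foxtrot]}: π^{-1}(V) = {foxtrot} ∈ τ ✓.
  V = {[delta=echo], [foxtrot]}: π^{-1}(V) = {delta, echo, foxtrot} ∈ τ ✓.
Open sets in the quotient: τ_Q = {{}, {[foxtrot]}, {[delta=echo], [foxtrot]}} (3 elements).


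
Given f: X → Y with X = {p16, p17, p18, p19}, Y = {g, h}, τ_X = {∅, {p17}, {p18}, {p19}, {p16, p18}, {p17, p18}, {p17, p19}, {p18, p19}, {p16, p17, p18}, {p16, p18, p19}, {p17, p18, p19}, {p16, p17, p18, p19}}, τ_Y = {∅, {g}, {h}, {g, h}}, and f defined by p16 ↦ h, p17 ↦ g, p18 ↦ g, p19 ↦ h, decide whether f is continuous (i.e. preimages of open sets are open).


f is NOT continuous.

Compute f^{-1}(U) for each U ∈ τ_Y:
  U = ∅: f^{-1}(U) = ∅ ∈ τ_X ✓.
  U = {g}: f^{-1}(U) = {p17, p18} ∈ τ_X ✓.
  U = {h}: f^{-1}(U) = {p16, p19} ∉ τ_X ✗.
  U = {g, h}: f^{-1}(U) = {p16, p17, p18, p19} ∈ τ_X ✓.
Found U = {h} with f^{-1}(U) = {p16, p19} not in τ_X. Therefore f is NOT continuous.


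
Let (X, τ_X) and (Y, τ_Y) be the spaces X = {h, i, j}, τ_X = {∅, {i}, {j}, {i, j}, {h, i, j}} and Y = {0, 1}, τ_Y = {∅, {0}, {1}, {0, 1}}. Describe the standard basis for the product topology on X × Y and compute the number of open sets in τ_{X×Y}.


Basis B = {∅ × ∅, {i} × {0}, {i} × {1}, {j} × {0}, {j} × {1}, {i} × {0, 1}, {i, j} × {0}, {i, j} × {1}, {j} × {0, 1}, {h, i, j} × {0}, {h, i, j} × {1}, {i, j} × {0, 1}, {h, i, j} × {0, 1}}; |τ_{X×Y}| = 25.

Enumerate products U × V with U ∈ τ_X, V ∈ τ_Y (deduplicated):
  ∅ × ∅ = {} (∅)
  {i} × {0} = {(i,0)}
  {i} × {1} = {(i,1)}
  {j} × {0} = {(j,0)}
  {j} × {1} = {(j,1)}
  {i} × {0, 1} = {(i,0), (i,1)}
  {i, j} × {0} = {(i,0), (j,0)}
  {i, j} × {1} = {(i,1), (j,1)}
  {j} × {0, 1} = {(j,0), (j,1)}
  {h, i, j} × {0} = {(h,0), (i,0), (j,0)}
  {h, i, j} × {1} = {(h,1), (i,1), (j,1)}
  {i, j} × {0, 1} = {(i,0), (i,1), (j,0), (j,1)}
  {h, i, j} × {0, 1} = {(h,0), (h,1), (i,0), (i,1), (j,0), (j,1)}
These 13 distinct sets form the basis B.
Close under arbitrary unions to get τ_{X×Y}; counting gives |τ_{X×Y}| = 25.


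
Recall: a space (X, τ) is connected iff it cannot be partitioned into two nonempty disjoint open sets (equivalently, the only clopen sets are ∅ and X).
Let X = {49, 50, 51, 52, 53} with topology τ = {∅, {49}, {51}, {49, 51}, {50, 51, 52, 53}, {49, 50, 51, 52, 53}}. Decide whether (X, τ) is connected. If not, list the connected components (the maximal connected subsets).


(X, τ) is disconnected; components = [{49}, {50, 51, 52, 53}].

Find clopen sets (U ∈ τ with X ∖ U ∈ τ):
  U = ∅, X ∖ U = {49, 50, 51, 52, 53} — both open, so U is clopen.
  U = {49}, X ∖ U = {50, 51, 52, 53} — both open, so U is clopen.
  U = {50, 51, 52, 53}, X ∖ U = {49} — both open, so U is clopen.
  U = {49, 50, 51, 52, 53}, X ∖ U = ∅ — both open, so U is clopen.
Nontrivial clopen(s) exist: e.g. {49}. So (X, τ) is disconnected.
Compute connected components by grouping points that agree on all clopens:
  component: {49}
  component: {50, 51, 52, 53}


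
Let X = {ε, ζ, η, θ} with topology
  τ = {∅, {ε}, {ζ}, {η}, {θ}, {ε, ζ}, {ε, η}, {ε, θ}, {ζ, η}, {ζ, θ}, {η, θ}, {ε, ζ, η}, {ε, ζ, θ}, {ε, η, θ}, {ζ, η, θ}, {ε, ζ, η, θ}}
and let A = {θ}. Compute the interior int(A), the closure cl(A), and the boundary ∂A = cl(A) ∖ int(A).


int(A) = {θ}, cl(A) = {θ}, ∂A = ∅.

Closed sets in (X, τ) are complements of opens:
  closed(X, τ) = {∅, {ε}, {ζ}, {η}, {θ}, {ε, ζ}, {ε, η}, {ε, θ}, {ζ, η}, {ζ, θ}, {η, θ}, {ε, ζ, η}, {ε, ζ, θ}, {ε, η, θ}, {ζ, η, θ}, {ε, ζ, η, θ}}.
int(A) = ⋃ {U ∈ τ : U ⊆ A}. Opens contained in A: ∅, {θ}.
Taking the union of these: int(A) = {θ}.
cl(A) = ⋂ {C closed : A ⊆ C}. Closed sets containing A: {θ}, {ε, θ}, {ζ, θ}, {η, θ}, {ε, ζ, θ}, {ε, η, θ}, {ζ, η, θ}, {ε, ζ, η, θ}.
Intersecting these: cl(A) = {θ}.
∂A = cl(A) ∖ int(A) = {θ} ∖ {θ} = ∅.


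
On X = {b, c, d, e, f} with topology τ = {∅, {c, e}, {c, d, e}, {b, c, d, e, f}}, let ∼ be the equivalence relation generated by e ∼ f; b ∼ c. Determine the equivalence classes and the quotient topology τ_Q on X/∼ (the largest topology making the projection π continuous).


X/∼ = {[b=c], [d], [e=f]}; |τ_Q| = 2.

Equivalence classes: [b=c], [d], [e=f].
Quotient map π: X → X/∼ sends b ↦ [b=c], c ↦ [b=c], d ↦ [d], e ↦ [e=f], f ↦ [e=f].
For each subset V ⊆ X/∼, compute π^{-1}(V) ⊆ X and check whether π^{-1}(V) ∈ τ. V is open in τ_Q iff π^{-1}(V) ∈ τ.
  V = {}: π^{-1}(V) = ∅ ∈ τ ✓.
  V = {[b=c]}: π^{-1}(V) = {b, c} ∉ τ ✗.
  V = {[d]}: π^{-1}(V) = {d} ∉ τ ✗.
  V = {[b=c], [d]}: π^{-1}(V) = {b, c, d} ∉ τ ✗.
  V = {[e=f]}: π^{-1}(V) = {e, f} ∉ τ ✗.
  V = {[b=c], [e=f]}: π^{-1}(V) = {b, c, e, f} ∉ τ ✗.
  V = {[d], [e=f]}: π^{-1}(V) = {d, e, f} ∉ τ ✗.
  V = {[b=c], [d], [e=f]}: π^{-1}(V) = {b, c, d, e, f} ∈ τ ✓.
Open sets in the quotient: τ_Q = {{}, {[b=c], [d], [e=f]}} (2 elements).


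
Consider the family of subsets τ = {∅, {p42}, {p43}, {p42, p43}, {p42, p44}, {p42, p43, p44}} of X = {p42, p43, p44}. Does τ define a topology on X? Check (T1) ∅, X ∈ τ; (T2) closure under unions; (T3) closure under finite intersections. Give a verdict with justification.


τ IS a topology on X.

Axiom (T1): ∅ ∈ τ? Yes; X ∈ τ? Yes.
Axiom (T2/T3): check pairwise unions and intersections of members of τ.
All pairwise intersections and unions checked — each lies in τ. Therefore τ satisfies (T1), (T2), (T3): it IS a topology on X.


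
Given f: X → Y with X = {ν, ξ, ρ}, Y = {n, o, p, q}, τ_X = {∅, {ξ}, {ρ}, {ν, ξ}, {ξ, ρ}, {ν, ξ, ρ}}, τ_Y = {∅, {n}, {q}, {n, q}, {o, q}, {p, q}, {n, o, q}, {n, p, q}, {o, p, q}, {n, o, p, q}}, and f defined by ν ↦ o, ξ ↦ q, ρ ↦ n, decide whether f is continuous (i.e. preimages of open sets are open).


f IS continuous.

Compute f^{-1}(U) for each U ∈ τ_Y:
  U = ∅: f^{-1}(U) = ∅ ∈ τ_X ✓.
  U = {n}: f^{-1}(U) = {ρ} ∈ τ_X ✓.
  U = {q}: f^{-1}(U) = {ξ} ∈ τ_X ✓.
  U = {n, q}: f^{-1}(U) = {ξ, ρ} ∈ τ_X ✓.
  U = {o, q}: f^{-1}(U) = {ν, ξ} ∈ τ_X ✓.
  U = {p, q}: f^{-1}(U) = {ξ} ∈ τ_X ✓.
  U = {n, o, q}: f^{-1}(U) = {ν, ξ, ρ} ∈ τ_X ✓.
  U = {n, p, q}: f^{-1}(U) = {ξ, ρ} ∈ τ_X ✓.
  U = {o, p, q}: f^{-1}(U) = {ν, ξ} ∈ τ_X ✓.
  U = {n, o, p, q}: f^{-1}(U) = {ν, ξ, ρ} ∈ τ_X ✓.
Every preimage lies in τ_X, so f IS continuous.


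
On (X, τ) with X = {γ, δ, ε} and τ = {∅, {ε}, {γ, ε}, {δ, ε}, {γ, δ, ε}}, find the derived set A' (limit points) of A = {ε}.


A' = {γ, δ}

For each x ∈ X, list the open sets U ∈ τ with x ∈ U, then check whether U ∩ (A ∖ {x}) ≠ ∅ for every such U.
  x = γ: opens ∋ x are {γ, ε}, {γ, δ, ε}; each meets A ∖ {γ}, so x IS a limit point.
  x = δ: opens ∋ x are {δ, ε}, {γ, δ, ε}; each meets A ∖ {δ}, so x IS a limit point.
  x = ε: open {ε} ∋ x has {ε} ∩ (A ∖ {ε}) = ∅, so x is NOT a limit point.
Collecting: A' = {γ, δ}.


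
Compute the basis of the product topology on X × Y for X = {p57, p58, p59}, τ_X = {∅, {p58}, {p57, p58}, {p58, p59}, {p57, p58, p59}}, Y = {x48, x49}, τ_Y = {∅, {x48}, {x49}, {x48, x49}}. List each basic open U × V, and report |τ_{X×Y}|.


Basis B = {∅ × ∅, {p58} × {x48}, {p58} × {x49}, {p57, p58} × {x48}, {p57, p58} × {x49}, {p58} × {x48, x49}, {p58, p59} × {x48}, {p58, p59} × {x49}, {p57, p58, p59} × {x48}, {p57, p58, p59} × {x49}, {p57, p58} × {x48, x49}, {p58, p59} × {x48, x49}, {p57, p58, p59} × {x48, x49}}; |τ_{X×Y}| = 25.

Enumerate products U × V with U ∈ τ_X, V ∈ τ_Y (deduplicated):
  ∅ × ∅ = {} (∅)
  {p58} × {x48} = {(p58,x48)}
  {p58} × {x49} = {(p58,x49)}
  {p57, p58} × {x48} = {(p57,x48), (p58,x48)}
  {p57, p58} × {x49} = {(p57,x49), (p58,x49)}
  {p58} × {x48, x49} = {(p58,x48), (p58,x49)}
  {p58, p59} × {x48} = {(p58,x48), (p59,x48)}
  {p58, p59} × {x49} = {(p58,x49), (p59,x49)}
  {p57, p58, p59} × {x48} = {(p57,x48), (p58,x48), (p59,x48)}
  {p57, p58, p59} × {x49} = {(p57,x49), (p58,x49), (p59,x49)}
  {p57, p58} × {x48, x49} = {(p57,x48), (p57,x49), (p58,x48), (p58,x49)}
  {p58, p59} × {x48, x49} = {(p58,x48), (p58,x49), (p59,x48), (p59,x49)}
  {p57, p58, p59} × {x48, x49} = {(p57,x48), (p57,x49), (p58,x48), (p58,x49), (p59,x48), (p59,x49)}
These 13 distinct sets form the basis B.
Close under arbitrary unions to get τ_{X×Y}; counting gives |τ_{X×Y}| = 25.


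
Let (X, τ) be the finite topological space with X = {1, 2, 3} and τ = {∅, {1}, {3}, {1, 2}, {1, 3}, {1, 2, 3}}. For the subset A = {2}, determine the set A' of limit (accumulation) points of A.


A' = ∅

For each x ∈ X, list the open sets U ∈ τ with x ∈ U, then check whether U ∩ (A ∖ {x}) ≠ ∅ for every such U.
  x = 1: open {1} ∋ x has {1} ∩ (A ∖ {1}) = ∅, so x is NOT a limit point.
  x = 2: open {1, 2} ∋ x has {1, 2} ∩ (A ∖ {2}) = ∅, so x is NOT a limit point.
  x = 3: open {3} ∋ x has {3} ∩ (A ∖ {3}) = ∅, so x is NOT a limit point.
Collecting: A' = ∅.


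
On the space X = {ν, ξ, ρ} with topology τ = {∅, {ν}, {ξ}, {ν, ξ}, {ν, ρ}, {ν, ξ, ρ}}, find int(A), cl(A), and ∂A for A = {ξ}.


int(A) = {ξ}, cl(A) = {ξ}, ∂A = ∅.

Closed sets in (X, τ) are complements of opens:
  closed(X, τ) = {∅, {ξ}, {ρ}, {ν, ρ}, {ξ, ρ}, {ν, ξ, ρ}}.
int(A) = ⋃ {U ∈ τ : U ⊆ A}. Opens contained in A: ∅, {ξ}.
Taking the union of these: int(A) = {ξ}.
cl(A) = ⋂ {C closed : A ⊆ C}. Closed sets containing A: {ξ}, {ξ, ρ}, {ν, ξ, ρ}.
Intersecting these: cl(A) = {ξ}.
∂A = cl(A) ∖ int(A) = {ξ} ∖ {ξ} = ∅.


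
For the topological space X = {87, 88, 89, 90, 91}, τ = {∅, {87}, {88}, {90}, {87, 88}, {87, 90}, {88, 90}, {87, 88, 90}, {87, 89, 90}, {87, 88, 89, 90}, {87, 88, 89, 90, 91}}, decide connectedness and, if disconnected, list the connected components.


(X, τ) is connected.

Find clopen sets (U ∈ τ with X ∖ U ∈ τ):
  U = ∅, X ∖ U = {87, 88, 89, 90, 91} — both open, so U is clopen.
  U = {87, 88, 89, 90, 91}, X ∖ U = ∅ — both open, so U is clopen.
Only trivial clopens (∅ and X) exist, so (X, τ) is connected.
Compute connected components by grouping points that agree on all clopens:
  component: {87, 88, 89, 90, 91}


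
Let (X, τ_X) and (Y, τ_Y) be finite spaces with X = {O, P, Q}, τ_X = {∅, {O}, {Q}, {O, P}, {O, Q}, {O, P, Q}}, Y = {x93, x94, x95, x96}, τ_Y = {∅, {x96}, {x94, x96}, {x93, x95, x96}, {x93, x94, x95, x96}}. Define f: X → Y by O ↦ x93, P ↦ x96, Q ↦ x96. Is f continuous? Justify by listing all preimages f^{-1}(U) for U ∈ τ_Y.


f is NOT continuous.

Compute f^{-1}(U) for each U ∈ τ_Y:
  U = ∅: f^{-1}(U) = ∅ ∈ τ_X ✓.
  U = {x96}: f^{-1}(U) = {P, Q} ∉ τ_X ✗.
  U = {x94, x96}: f^{-1}(U) = {P, Q} ∉ τ_X ✗.
  U = {x93, x95, x96}: f^{-1}(U) = {O, P, Q} ∈ τ_X ✓.
  U = {x93, x94, x95, x96}: f^{-1}(U) = {O, P, Q} ∈ τ_X ✓.
Found U = {x96} with f^{-1}(U) = {P, Q} not in τ_X. Therefore f is NOT continuous.


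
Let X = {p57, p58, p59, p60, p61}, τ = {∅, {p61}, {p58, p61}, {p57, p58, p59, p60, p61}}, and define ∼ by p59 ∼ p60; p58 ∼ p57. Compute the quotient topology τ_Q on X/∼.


X/∼ = {[p57=p58], [p59=p60], [p61]}; |τ_Q| = 3.

Equivalence classes: [p57=p58], [p59=p60], [p61].
Quotient map π: X → X/∼ sends p57 ↦ [p57=p58], p58 ↦ [p57=p58], p59 ↦ [p59=p60], p60 ↦ [p59=p60], p61 ↦ [p61].
For each subset V ⊆ X/∼, compute π^{-1}(V) ⊆ X and check whether π^{-1}(V) ∈ τ. V is open in τ_Q iff π^{-1}(V) ∈ τ.
  V = {}: π^{-1}(V) = ∅ ∈ τ ✓.
  V = {[p57=p58]}: π^{-1}(V) = {p57, p58} ∉ τ ✗.
  V = {[p59=p60]}: π^{-1}(V) = {p59, p60} ∉ τ ✗.
  V = {[p57=p58], [p59=p60]}: π^{-1}(V) = {p57, p58, p59, p60} ∉ τ ✗.
  V = {[p61]}: π^{-1}(V) = {p61} ∈ τ ✓.
  V = {[p57=p58], [p61]}: π^{-1}(V) = {p57, p58, p61} ∉ τ ✗.
  V = {[p59=p60], [p61]}: π^{-1}(V) = {p59, p60, p61} ∉ τ ✗.
  V = {[p57=p58], [p59=p60], [p61]}: π^{-1}(V) = {p57, p58, p59, p60, p61} ∈ τ ✓.
Open sets in the quotient: τ_Q = {{}, {[p61]}, {[p57=p58], [p59=p60], [p61]}} (3 elements).


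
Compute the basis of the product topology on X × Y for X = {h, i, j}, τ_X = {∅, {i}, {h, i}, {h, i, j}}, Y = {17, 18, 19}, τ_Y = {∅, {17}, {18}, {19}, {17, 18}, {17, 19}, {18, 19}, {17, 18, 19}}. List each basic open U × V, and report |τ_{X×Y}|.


Basis B = {∅ × ∅, {i} × {17}, {i} × {18}, {i} × {19}, {h, i} × {17}, {h, i} × {18}, {h, i} × {19}, {i} × {17, 18}, {i} × {17, 19}, {i} × {18, 19}, {h, i, j} × {17}, {h, i, j} × {18}, {h, i, j} × {19}, {i} × {17, 18, 19}, {h, i} × {17, 18}, {h, i} × {17, 19}, {h, i} × {18, 19}, {h, i} × {17, 18, 19}, {h, i, j} × {17, 18}, {h, i, j} × {17, 19}, {h, i, j} × {18, 19}, {h, i, j} × {17, 18, 19}}; |τ_{X×Y}| = 64.

Enumerate products U × V with U ∈ τ_X, V ∈ τ_Y (deduplicated):
  ∅ × ∅ = {} (∅)
  {i} × {17} = {(i,17)}
  {i} × {18} = {(i,18)}
  {i} × {19} = {(i,19)}
  {h, i} × {17} = {(h,17), (i,17)}
  {h, i} × {18} = {(h,18), (i,18)}
  {h, i} × {19} = {(h,19), (i,19)}
  {i} × {17, 18} = {(i,17), (i,18)}
  {i} × {17, 19} = {(i,17), (i,19)}
  {i} × {18, 19} = {(i,18), (i,19)}
  {h, i, j} × {17} = {(h,17), (i,17), (j,17)}
  {h, i, j} × {18} = {(h,18), (i,18), (j,18)}
  {h, i, j} × {19} = {(h,19), (i,19), (j,19)}
  {i} × {17, 18, 19} = {(i,17), (i,18), (i,19)}
  {h, i} × {17, 18} = {(h,17), (h,18), (i,17), (i,18)}
  {h, i} × {17, 19} = {(h,17), (h,19), (i,17), (i,19)}
  {h, i} × {18, 19} = {(h,18), (h,19), (i,18), (i,19)}
  {h, i} × {17, 18, 19} = {(h,17), (h,18), (h,19), (i,17), (i,18), (i,19)}
  {h, i, j} × {17, 18} = {(h,17), (h,18), (i,17), (i,18), (j,17), (j,18)}
  {h, i, j} × {17, 19} = {(h,17), (h,19), (i,17), (i,19), (j,17), (j,19)}
  {h, i, j} × {18, 19} = {(h,18), (h,19), (i,18), (i,19), (j,18), (j,19)}
  {h, i, j} × {17, 18, 19} = {(h,17), (h,18), (h,19), (i,17), (i,18), (i,19), (j,17), (j,18), (j,19)}
These 22 distinct sets form the basis B.
Close under arbitrary unions to get τ_{X×Y}; counting gives |τ_{X×Y}| = 64.


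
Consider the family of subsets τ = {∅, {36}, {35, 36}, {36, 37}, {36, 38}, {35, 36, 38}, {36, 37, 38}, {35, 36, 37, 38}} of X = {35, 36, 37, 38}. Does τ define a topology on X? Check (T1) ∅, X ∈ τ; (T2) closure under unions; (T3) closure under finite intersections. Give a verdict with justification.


τ is NOT a topology on X.

Axiom (T1): ∅ ∈ τ? Yes; X ∈ τ? Yes.
Axiom (T2/T3): check pairwise unions and intersections of members of τ.
Counterexample for (T2): {35, 36} ∪ {36, 37} = {35, 36, 37} ∉ τ. Therefore τ is NOT a topology.


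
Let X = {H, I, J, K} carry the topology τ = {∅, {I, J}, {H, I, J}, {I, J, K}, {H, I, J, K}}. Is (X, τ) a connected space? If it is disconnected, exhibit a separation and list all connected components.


(X, τ) is connected.

Find clopen sets (U ∈ τ with X ∖ U ∈ τ):
  U = ∅, X ∖ U = {H, I, J, K} — both open, so U is clopen.
  U = {H, I, J, K}, X ∖ U = ∅ — both open, so U is clopen.
Only trivial clopens (∅ and X) exist, so (X, τ) is connected.
Compute connected components by grouping points that agree on all clopens:
  component: {H, I, J, K}


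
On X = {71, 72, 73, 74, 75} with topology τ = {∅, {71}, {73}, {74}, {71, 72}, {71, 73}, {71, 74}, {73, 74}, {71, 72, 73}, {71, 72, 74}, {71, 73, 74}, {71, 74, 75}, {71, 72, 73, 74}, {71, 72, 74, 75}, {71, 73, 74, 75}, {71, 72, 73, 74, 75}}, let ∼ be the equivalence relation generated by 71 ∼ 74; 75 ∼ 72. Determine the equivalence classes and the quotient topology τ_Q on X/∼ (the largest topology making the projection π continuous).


X/∼ = {[71=74], [72=75], [73]}; |τ_Q| = 6.

Equivalence classes: [71=74], [72=75], [73].
Quotient map π: X → X/∼ sends 71 ↦ [71=74], 72 ↦ [72=75], 73 ↦ [73], 74 ↦ [71=74], 75 ↦ [72=75].
For each subset V ⊆ X/∼, compute π^{-1}(V) ⊆ X and check whether π^{-1}(V) ∈ τ. V is open in τ_Q iff π^{-1}(V) ∈ τ.
  V = {}: π^{-1}(V) = ∅ ∈ τ ✓.
  V = {[71=74]}: π^{-1}(V) = {71, 74} ∈ τ ✓.
  V = {[72=75]}: π^{-1}(V) = {72, 75} ∉ τ ✗.
  V = {[71=74], [72=75]}: π^{-1}(V) = {71, 72, 74, 75} ∈ τ ✓.
  V = {[73]}: π^{-1}(V) = {73} ∈ τ ✓.
  V = {[71=74], [73]}: π^{-1}(V) = {71, 73, 74} ∈ τ ✓.
  V = {[72=75], [73]}: π^{-1}(V) = {72, 73, 75} ∉ τ ✗.
  V = {[71=74], [72=75], [73]}: π^{-1}(V) = {71, 72, 73, 74, 75} ∈ τ ✓.
Open sets in the quotient: τ_Q = {{}, {[71=74]}, {[71=74], [72=75]}, {[73]}, {[71=74], [73]}, {[71=74], [72=75], [73]}} (6 elements).


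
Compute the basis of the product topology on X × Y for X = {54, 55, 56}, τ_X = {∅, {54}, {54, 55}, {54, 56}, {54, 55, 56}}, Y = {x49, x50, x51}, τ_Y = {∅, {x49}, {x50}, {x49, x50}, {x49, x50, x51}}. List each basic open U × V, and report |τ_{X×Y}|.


Basis B = {∅ × ∅, {54} × {x49}, {54} × {x50}, {54} × {x49, x50}, {54, 55} × {x49}, {54, 56} × {x49}, {54, 55} × {x50}, {54, 56} × {x50}, {54} × {x49, x50, x51}, {54, 55, 56} × {x49}, {54, 55, 56} × {x50}, {54, 55} × {x49, x50}, {54, 56} × {x49, x50}, {54, 55} × {x49, x50, x51}, {54, 56} × {x49, x50, x51}, {54, 55, 56} × {x49, x50}, {54, 55, 56} × {x49, x50, x51}}; |τ_{X×Y}| = 50.

Enumerate products U × V with U ∈ τ_X, V ∈ τ_Y (deduplicated):
  ∅ × ∅ = {} (∅)
  {54} × {x49} = {(54,x49)}
  {54} × {x50} = {(54,x50)}
  {54} × {x49, x50} = {(54,x49), (54,x50)}
  {54, 55} × {x49} = {(54,x49), (55,x49)}
  {54, 56} × {x49} = {(54,x49), (56,x49)}
  {54, 55} × {x50} = {(54,x50), (55,x50)}
  {54, 56} × {x50} = {(54,x50), (56,x50)}
  {54} × {x49, x50, x51} = {(54,x49), (54,x50), (54,x51)}
  {54, 55, 56} × {x49} = {(54,x49), (55,x49), (56,x49)}
  {54, 55, 56} × {x50} = {(54,x50), (55,x50), (56,x50)}
  {54, 55} × {x49, x50} = {(54,x49), (54,x50), (55,x49), (55,x50)}
  {54, 56} × {x49, x50} = {(54,x49), (54,x50), (56,x49), (56,x50)}
  {54, 55} × {x49, x50, x51} = {(54,x49), (54,x50), (54,x51), (55,x49), (55,x50), (55,x51)}
  {54, 56} × {x49, x50, x51} = {(54,x49), (54,x50), (54,x51), (56,x49), (56,x50), (56,x51)}
  {54, 55, 56} × {x49, x50} = {(54,x49), (54,x50), (55,x49), (55,x50), (56,x49), (56,x50)}
  {54, 55, 56} × {x49, x50, x51} = {(54,x49), (54,x50), (54,x51), (55,x49), (55,x50), (55,x51), (56,x49), (56,x50), (56,x51)}
These 17 distinct sets form the basis B.
Close under arbitrary unions to get τ_{X×Y}; counting gives |τ_{X×Y}| = 50.
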